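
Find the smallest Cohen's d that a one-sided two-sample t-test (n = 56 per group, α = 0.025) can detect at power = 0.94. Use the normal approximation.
d ≈ 0.66

Minimum detectable effect (two-sample t-test, normal approximation):
d = (z_α + z_β) / √(n/2)
d = (1.960 + 1.555) / √(56/2)
d = 3.515 / 5.292
d ≈ 0.66

By Cohen's convention (0.2 small / 0.5 medium / 0.8 large): medium effect.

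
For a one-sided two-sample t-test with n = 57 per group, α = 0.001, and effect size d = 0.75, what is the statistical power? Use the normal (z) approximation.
Power ≈ 0.82

Power calculation (two-sample t-test, normal approximation):
z_β = d · √(n/2) - z_α
z_β = 0.75 · √(57/2) - 3.090
z_β = 0.75 · 5.339 - 3.090
z_β = 0.914

Power = Φ(z_β) = Φ(0.914) ≈ 0.820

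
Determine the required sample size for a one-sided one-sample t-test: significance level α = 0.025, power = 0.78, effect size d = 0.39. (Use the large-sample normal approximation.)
n = 50

Sample size formula (one-sample t-test, normal approximation):
n = ((z_α + z_β) / d)²

z_α = 1.960 (for α = 0.025, one-sided)
z_β = 0.772 (for power = 0.78)
d = 0.39

n = ((1.960 + 0.772) / 0.39)²
n = (7.005)²
n ≈ 49.07
Round up to the next whole number: n = 50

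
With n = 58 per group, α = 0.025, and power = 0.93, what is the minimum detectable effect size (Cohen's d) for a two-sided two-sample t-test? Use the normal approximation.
d ≈ 0.69

Minimum detectable effect (two-sample t-test, normal approximation):
d = (z_{α/2} + z_β) / √(n/2)
d = (2.241 + 1.476) / √(58/2)
d = 3.717 / 5.385
d ≈ 0.69

By Cohen's convention (0.2 small / 0.5 medium / 0.8 large): medium effect.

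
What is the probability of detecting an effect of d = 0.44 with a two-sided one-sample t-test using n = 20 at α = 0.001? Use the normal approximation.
Power ≈ 0.09

Power calculation (one-sample t-test, normal approximation):
z_β = d · √n - z_{α/2}
z_β = 0.44 · √20 - 3.291
z_β = 0.44 · 4.472 - 3.291
z_β = -1.323

Power = Φ(z_β) = Φ(-1.323) ≈ 0.093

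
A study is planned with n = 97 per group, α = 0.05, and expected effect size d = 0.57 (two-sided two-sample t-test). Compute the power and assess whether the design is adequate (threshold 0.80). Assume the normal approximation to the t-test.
Power ≈ 0.98; the study is adequately powered (power ≥ 0.80)

Power calculation (two-sample t-test, normal approximation):
z_β = d · √(n/2) - z_{α/2}
z_β = 0.57 · √(97/2) - 1.960
z_β = 0.57 · 6.964 - 1.960
z_β = 2.010

Power = Φ(z_β) = Φ(2.010) ≈ 0.978

Effect size d = 0.57 is medium by Cohen's convention (0.2/0.5/0.8).

Threshold: power ≥ 0.80 is conventionally adequate.
Power ≈ 0.98 → the study is adequately powered (power ≥ 0.80).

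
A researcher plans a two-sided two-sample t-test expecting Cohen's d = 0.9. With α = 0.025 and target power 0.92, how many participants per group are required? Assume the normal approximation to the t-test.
n = 33 per group

Sample size formula (two-sample t-test, normal approximation):
n = 2 · ((z_{α/2} + z_β) / d)²

z_{α/2} = 2.241 (for α = 0.025, two-sided)
z_β = 1.405 (for power = 0.92)
d = 0.9

n = 2 · ((2.241 + 1.405) / 0.9)²
n = 2 · (4.051)²
n ≈ 32.82
Round up to the next whole number: n = 33 per group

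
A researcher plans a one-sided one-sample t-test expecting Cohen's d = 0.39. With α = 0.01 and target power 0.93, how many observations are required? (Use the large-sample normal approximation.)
n = 96

Sample size formula (one-sample t-test, normal approximation):
n = ((z_α + z_β) / d)²

z_α = 2.326 (for α = 0.01, one-sided)
z_β = 1.476 (for power = 0.93)
d = 0.39

n = ((2.326 + 1.476) / 0.39)²
n = (9.749)²
n ≈ 95.04
Round up to the next whole number: n = 96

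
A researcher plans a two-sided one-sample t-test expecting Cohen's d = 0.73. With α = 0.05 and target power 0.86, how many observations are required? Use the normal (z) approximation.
n = 18

Sample size formula (one-sample t-test, normal approximation):
n = ((z_{α/2} + z_β) / d)²

z_{α/2} = 1.960 (for α = 0.05, two-sided)
z_β = 1.080 (for power = 0.86)
d = 0.73

n = ((1.960 + 1.080) / 0.73)²
n = (4.164)²
n ≈ 17.34
Round up to the next whole number: n = 18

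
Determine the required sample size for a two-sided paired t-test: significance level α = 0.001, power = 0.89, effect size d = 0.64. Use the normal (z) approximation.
n = 50 pairs

Sample size formula (paired t-test, normal approximation):
n = ((z_{α/2} + z_β) / d)²

z_{α/2} = 3.291 (for α = 0.001, two-sided)
z_β = 1.227 (for power = 0.89)
d = 0.64

n = ((3.291 + 1.227) / 0.64)²
n = (7.059)²
n ≈ 49.83
Round up to the next whole number: n = 50 pairs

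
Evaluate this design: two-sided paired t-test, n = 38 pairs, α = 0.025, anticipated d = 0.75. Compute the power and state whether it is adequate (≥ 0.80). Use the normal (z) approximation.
Power ≈ 0.99; the study is adequately powered (power ≥ 0.80)

Power calculation (paired t-test, normal approximation):
z_β = d · √n - z_{α/2}
z_β = 0.75 · √38 - 2.241
z_β = 0.75 · 6.164 - 2.241
z_β = 2.382

Power = Φ(z_β) = Φ(2.382) ≈ 0.991

Effect size d = 0.75 is medium by Cohen's convention (0.2/0.5/0.8).

Threshold: power ≥ 0.80 is conventionally adequate.
Power ≈ 0.99 → the study is adequately powered (power ≥ 0.80).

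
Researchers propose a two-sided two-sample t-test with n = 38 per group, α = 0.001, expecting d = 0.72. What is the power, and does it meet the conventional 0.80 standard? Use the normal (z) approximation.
Power ≈ 0.44; the study is underpowered (power < 0.80)

Power calculation (two-sample t-test, normal approximation):
z_β = d · √(n/2) - z_{α/2}
z_β = 0.72 · √(38/2) - 3.291
z_β = 0.72 · 4.359 - 3.291
z_β = -0.152

Power = Φ(z_β) = Φ(-0.152) ≈ 0.440

Effect size d = 0.72 is medium by Cohen's convention (0.2/0.5/0.8).

Threshold: power ≥ 0.80 is conventionally adequate.
Power ≈ 0.44 → the study is underpowered (power < 0.80).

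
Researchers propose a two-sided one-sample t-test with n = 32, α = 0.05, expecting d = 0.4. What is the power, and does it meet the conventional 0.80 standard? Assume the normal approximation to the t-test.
Power ≈ 0.62; the study is underpowered (power < 0.80)

Power calculation (one-sample t-test, normal approximation):
z_β = d · √n - z_{α/2}
z_β = 0.4 · √32 - 1.960
z_β = 0.4 · 5.657 - 1.960
z_β = 0.303

Power = Φ(z_β) = Φ(0.303) ≈ 0.619

Effect size d = 0.4 is small by Cohen's convention (0.2/0.5/0.8).

Threshold: power ≥ 0.80 is conventionally adequate.
Power ≈ 0.62 → the study is underpowered (power < 0.80).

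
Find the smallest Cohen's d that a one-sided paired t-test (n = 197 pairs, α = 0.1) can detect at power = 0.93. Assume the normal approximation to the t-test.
d ≈ 0.20

Minimum detectable effect (paired t-test, normal approximation):
d = (z_α + z_β) / √n
d = (1.282 + 1.476) / √197
d = 2.757 / 14.036
d ≈ 0.20

By Cohen's convention (0.2 small / 0.5 medium / 0.8 large): small effect.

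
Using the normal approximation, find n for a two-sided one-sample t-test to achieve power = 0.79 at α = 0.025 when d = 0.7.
n = 19

Sample size formula (one-sample t-test, normal approximation):
n = ((z_{α/2} + z_β) / d)²

z_{α/2} = 2.241 (for α = 0.025, two-sided)
z_β = 0.806 (for power = 0.79)
d = 0.7

n = ((2.241 + 0.806) / 0.7)²
n = (4.353)²
n ≈ 18.95
Round up to the next whole number: n = 19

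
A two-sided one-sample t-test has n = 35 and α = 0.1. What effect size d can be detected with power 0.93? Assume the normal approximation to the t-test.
d ≈ 0.53

Minimum detectable effect (one-sample t-test, normal approximation):
d = (z_{α/2} + z_β) / √n
d = (1.645 + 1.476) / √35
d = 3.121 / 5.916
d ≈ 0.53

By Cohen's convention (0.2 small / 0.5 medium / 0.8 large): medium effect.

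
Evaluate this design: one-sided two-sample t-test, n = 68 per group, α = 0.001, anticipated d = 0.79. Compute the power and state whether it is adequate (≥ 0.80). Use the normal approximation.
Power ≈ 0.94; the study is adequately powered (power ≥ 0.80)

Power calculation (two-sample t-test, normal approximation):
z_β = d · √(n/2) - z_α
z_β = 0.79 · √(68/2) - 3.090
z_β = 0.79 · 5.831 - 3.090
z_β = 1.516

Power = Φ(z_β) = Φ(1.516) ≈ 0.935

Effect size d = 0.79 is medium by Cohen's convention (0.2/0.5/0.8).

Threshold: power ≥ 0.80 is conventionally adequate.
Power ≈ 0.94 → the study is adequately powered (power ≥ 0.80).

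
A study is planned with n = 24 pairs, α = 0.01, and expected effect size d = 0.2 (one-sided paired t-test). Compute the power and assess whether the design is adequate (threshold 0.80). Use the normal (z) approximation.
Power ≈ 0.09; the study is underpowered (power < 0.80)

Power calculation (paired t-test, normal approximation):
z_β = d · √n - z_α
z_β = 0.2 · √24 - 2.326
z_β = 0.2 · 4.899 - 2.326
z_β = -1.347

Power = Φ(z_β) = Φ(-1.347) ≈ 0.089

Effect size d = 0.2 is small by Cohen's convention (0.2/0.5/0.8).

Threshold: power ≥ 0.80 is conventionally adequate.
Power ≈ 0.09 → the study is underpowered (power < 0.80).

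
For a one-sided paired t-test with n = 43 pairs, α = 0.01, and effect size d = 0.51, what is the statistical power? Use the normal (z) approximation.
Power ≈ 0.85

Power calculation (paired t-test, normal approximation):
z_β = d · √n - z_α
z_β = 0.51 · √43 - 2.326
z_β = 0.51 · 6.557 - 2.326
z_β = 1.018

Power = Φ(z_β) = Φ(1.018) ≈ 0.846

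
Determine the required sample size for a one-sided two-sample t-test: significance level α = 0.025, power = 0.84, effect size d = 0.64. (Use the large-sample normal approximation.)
n = 43 per group

Sample size formula (two-sample t-test, normal approximation):
n = 2 · ((z_α + z_β) / d)²

z_α = 1.960 (for α = 0.025, one-sided)
z_β = 0.994 (for power = 0.84)
d = 0.64

n = 2 · ((1.960 + 0.994) / 0.64)²
n = 2 · (4.616)²
n ≈ 42.61
Round up to the next whole number: n = 43 per group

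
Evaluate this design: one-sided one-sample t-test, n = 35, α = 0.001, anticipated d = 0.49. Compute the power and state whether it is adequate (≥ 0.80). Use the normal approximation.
Power ≈ 0.42; the study is underpowered (power < 0.80)

Power calculation (one-sample t-test, normal approximation):
z_β = d · √n - z_α
z_β = 0.49 · √35 - 3.090
z_β = 0.49 · 5.916 - 3.090
z_β = -0.191

Power = Φ(z_β) = Φ(-0.191) ≈ 0.424

Effect size d = 0.49 is small by Cohen's convention (0.2/0.5/0.8).

Threshold: power ≥ 0.80 is conventionally adequate.
Power ≈ 0.42 → the study is underpowered (power < 0.80).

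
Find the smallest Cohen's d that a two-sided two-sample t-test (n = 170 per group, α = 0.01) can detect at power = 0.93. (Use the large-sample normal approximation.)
d ≈ 0.44

Minimum detectable effect (two-sample t-test, normal approximation):
d = (z_{α/2} + z_β) / √(n/2)
d = (2.576 + 1.476) / √(170/2)
d = 4.052 / 9.220
d ≈ 0.44

By Cohen's convention (0.2 small / 0.5 medium / 0.8 large): small effect.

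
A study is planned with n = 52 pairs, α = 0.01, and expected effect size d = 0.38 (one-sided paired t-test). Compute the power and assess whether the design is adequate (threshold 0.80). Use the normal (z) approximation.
Power ≈ 0.66; the study is underpowered (power < 0.80)

Power calculation (paired t-test, normal approximation):
z_β = d · √n - z_α
z_β = 0.38 · √52 - 2.326
z_β = 0.38 · 7.211 - 2.326
z_β = 0.414

Power = Φ(z_β) = Φ(0.414) ≈ 0.661

Effect size d = 0.38 is small by Cohen's convention (0.2/0.5/0.8).

Threshold: power ≥ 0.80 is conventionally adequate.
Power ≈ 0.66 → the study is underpowered (power < 0.80).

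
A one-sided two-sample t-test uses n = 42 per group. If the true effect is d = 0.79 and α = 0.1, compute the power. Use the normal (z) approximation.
Power ≈ 0.99

Power calculation (two-sample t-test, normal approximation):
z_β = d · √(n/2) - z_α
z_β = 0.79 · √(42/2) - 1.282
z_β = 0.79 · 4.583 - 1.282
z_β = 2.339

Power = Φ(z_β) = Φ(2.339) ≈ 0.990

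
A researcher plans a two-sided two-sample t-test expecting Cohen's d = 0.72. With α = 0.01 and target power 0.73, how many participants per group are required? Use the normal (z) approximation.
n = 40 per group

Sample size formula (two-sample t-test, normal approximation):
n = 2 · ((z_{α/2} + z_β) / d)²

z_{α/2} = 2.576 (for α = 0.01, two-sided)
z_β = 0.613 (for power = 0.73)
d = 0.72

n = 2 · ((2.576 + 0.613) / 0.72)²
n = 2 · (4.429)²
n ≈ 39.23
Round up to the next whole number: n = 40 per group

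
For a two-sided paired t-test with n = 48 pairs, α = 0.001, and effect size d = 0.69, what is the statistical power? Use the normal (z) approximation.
Power ≈ 0.93

Power calculation (paired t-test, normal approximation):
z_β = d · √n - z_{α/2}
z_β = 0.69 · √48 - 3.291
z_β = 0.69 · 6.928 - 3.291
z_β = 1.490

Power = Φ(z_β) = Φ(1.490) ≈ 0.932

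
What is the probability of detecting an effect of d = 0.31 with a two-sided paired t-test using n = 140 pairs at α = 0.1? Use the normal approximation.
Power ≈ 0.98

Power calculation (paired t-test, normal approximation):
z_β = d · √n - z_{α/2}
z_β = 0.31 · √140 - 1.645
z_β = 0.31 · 11.832 - 1.645
z_β = 2.023

Power = Φ(z_β) = Φ(2.023) ≈ 0.978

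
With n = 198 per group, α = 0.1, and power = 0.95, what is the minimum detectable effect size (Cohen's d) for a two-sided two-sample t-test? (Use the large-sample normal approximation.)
d ≈ 0.33

Minimum detectable effect (two-sample t-test, normal approximation):
d = (z_{α/2} + z_β) / √(n/2)
d = (1.645 + 1.645) / √(198/2)
d = 3.290 / 9.950
d ≈ 0.33

By Cohen's convention (0.2 small / 0.5 medium / 0.8 large): small effect.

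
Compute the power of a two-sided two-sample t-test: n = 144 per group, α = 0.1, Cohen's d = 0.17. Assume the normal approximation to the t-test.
Power ≈ 0.42

Power calculation (two-sample t-test, normal approximation):
z_β = d · √(n/2) - z_{α/2}
z_β = 0.17 · √(144/2) - 1.645
z_β = 0.17 · 8.485 - 1.645
z_β = -0.202

Power = Φ(z_β) = Φ(-0.202) ≈ 0.420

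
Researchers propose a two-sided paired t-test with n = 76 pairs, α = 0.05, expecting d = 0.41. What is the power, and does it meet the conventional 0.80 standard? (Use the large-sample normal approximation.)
Power ≈ 0.95; the study is adequately powered (power ≥ 0.80)

Power calculation (paired t-test, normal approximation):
z_β = d · √n - z_{α/2}
z_β = 0.41 · √76 - 1.960
z_β = 0.41 · 8.718 - 1.960
z_β = 1.614

Power = Φ(z_β) = Φ(1.614) ≈ 0.947

Effect size d = 0.41 is small by Cohen's convention (0.2/0.5/0.8).

Threshold: power ≥ 0.80 is conventionally adequate.
Power ≈ 0.95 → the study is adequately powered (power ≥ 0.80).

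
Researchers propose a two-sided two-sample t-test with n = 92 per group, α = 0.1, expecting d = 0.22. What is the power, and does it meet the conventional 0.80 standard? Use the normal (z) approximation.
Power ≈ 0.44; the study is underpowered (power < 0.80)

Power calculation (two-sample t-test, normal approximation):
z_β = d · √(n/2) - z_{α/2}
z_β = 0.22 · √(92/2) - 1.645
z_β = 0.22 · 6.782 - 1.645
z_β = -0.153

Power = Φ(z_β) = Φ(-0.153) ≈ 0.439

Effect size d = 0.22 is small by Cohen's convention (0.2/0.5/0.8).

Threshold: power ≥ 0.80 is conventionally adequate.
Power ≈ 0.44 → the study is underpowered (power < 0.80).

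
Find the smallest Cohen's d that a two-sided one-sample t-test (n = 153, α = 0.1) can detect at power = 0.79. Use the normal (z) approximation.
d ≈ 0.20

Minimum detectable effect (one-sample t-test, normal approximation):
d = (z_{α/2} + z_β) / √n
d = (1.645 + 0.806) / √153
d = 2.451 / 12.369
d ≈ 0.20

By Cohen's convention (0.2 small / 0.5 medium / 0.8 large): small effect.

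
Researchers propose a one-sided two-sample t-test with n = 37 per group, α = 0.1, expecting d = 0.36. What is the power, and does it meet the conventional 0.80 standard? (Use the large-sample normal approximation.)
Power ≈ 0.61; the study is underpowered (power < 0.80)

Power calculation (two-sample t-test, normal approximation):
z_β = d · √(n/2) - z_α
z_β = 0.36 · √(37/2) - 1.282
z_β = 0.36 · 4.301 - 1.282
z_β = 0.267

Power = Φ(z_β) = Φ(0.267) ≈ 0.605

Effect size d = 0.36 is small by Cohen's convention (0.2/0.5/0.8).

Threshold: power ≥ 0.80 is conventionally adequate.
Power ≈ 0.61 → the study is underpowered (power < 0.80).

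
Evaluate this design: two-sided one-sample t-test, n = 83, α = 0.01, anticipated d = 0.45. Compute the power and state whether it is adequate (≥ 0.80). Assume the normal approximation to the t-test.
Power ≈ 0.94; the study is adequately powered (power ≥ 0.80)

Power calculation (one-sample t-test, normal approximation):
z_β = d · √n - z_{α/2}
z_β = 0.45 · √83 - 2.576
z_β = 0.45 · 9.110 - 2.576
z_β = 1.524

Power = Φ(z_β) = Φ(1.524) ≈ 0.936

Effect size d = 0.45 is small by Cohen's convention (0.2/0.5/0.8).

Threshold: power ≥ 0.80 is conventionally adequate.
Power ≈ 0.94 → the study is adequately powered (power ≥ 0.80).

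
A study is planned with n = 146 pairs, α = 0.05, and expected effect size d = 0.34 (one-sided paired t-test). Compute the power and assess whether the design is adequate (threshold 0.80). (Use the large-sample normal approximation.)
Power ≈ 0.99; the study is adequately powered (power ≥ 0.80)

Power calculation (paired t-test, normal approximation):
z_β = d · √n - z_α
z_β = 0.34 · √146 - 1.645
z_β = 0.34 · 12.083 - 1.645
z_β = 2.463

Power = Φ(z_β) = Φ(2.463) ≈ 0.993

Effect size d = 0.34 is small by Cohen's convention (0.2/0.5/0.8).

Threshold: power ≥ 0.80 is conventionally adequate.
Power ≈ 0.99 → the study is adequately powered (power ≥ 0.80).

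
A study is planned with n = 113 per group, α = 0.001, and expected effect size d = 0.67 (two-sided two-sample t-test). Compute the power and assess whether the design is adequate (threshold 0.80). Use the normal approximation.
Power ≈ 0.96; the study is adequately powered (power ≥ 0.80)

Power calculation (two-sample t-test, normal approximation):
z_β = d · √(n/2) - z_{α/2}
z_β = 0.67 · √(113/2) - 3.291
z_β = 0.67 · 7.517 - 3.291
z_β = 1.746

Power = Φ(z_β) = Φ(1.746) ≈ 0.960

Effect size d = 0.67 is medium by Cohen's convention (0.2/0.5/0.8).

Threshold: power ≥ 0.80 is conventionally adequate.
Power ≈ 0.96 → the study is adequately powered (power ≥ 0.80).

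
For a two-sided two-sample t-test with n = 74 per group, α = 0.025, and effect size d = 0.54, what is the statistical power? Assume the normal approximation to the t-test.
Power ≈ 0.85

Power calculation (two-sample t-test, normal approximation):
z_β = d · √(n/2) - z_{α/2}
z_β = 0.54 · √(74/2) - 2.241
z_β = 0.54 · 6.083 - 2.241
z_β = 1.043

Power = Φ(z_β) = Φ(1.043) ≈ 0.852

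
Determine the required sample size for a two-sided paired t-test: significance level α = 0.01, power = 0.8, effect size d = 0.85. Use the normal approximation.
n = 17 pairs

Sample size formula (paired t-test, normal approximation):
n = ((z_{α/2} + z_β) / d)²

z_{α/2} = 2.576 (for α = 0.01, two-sided)
z_β = 0.842 (for power = 0.8)
d = 0.85

n = ((2.576 + 0.842) / 0.85)²
n = (4.021)²
n ≈ 16.17
Round up to the next whole number: n = 17 pairs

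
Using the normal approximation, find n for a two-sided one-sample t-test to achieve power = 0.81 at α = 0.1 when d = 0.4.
n = 40

Sample size formula (one-sample t-test, normal approximation):
n = ((z_{α/2} + z_β) / d)²

z_{α/2} = 1.645 (for α = 0.1, two-sided)
z_β = 0.878 (for power = 0.81)
d = 0.4

n = ((1.645 + 0.878) / 0.4)²
n = (6.308)²
n ≈ 39.79
Round up to the next whole number: n = 40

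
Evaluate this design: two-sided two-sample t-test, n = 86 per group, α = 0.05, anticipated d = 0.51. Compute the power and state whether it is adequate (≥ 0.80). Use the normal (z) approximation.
Power ≈ 0.92; the study is adequately powered (power ≥ 0.80)

Power calculation (two-sample t-test, normal approximation):
z_β = d · √(n/2) - z_{α/2}
z_β = 0.51 · √(86/2) - 1.960
z_β = 0.51 · 6.557 - 1.960
z_β = 1.384

Power = Φ(z_β) = Φ(1.384) ≈ 0.917

Effect size d = 0.51 is medium by Cohen's convention (0.2/0.5/0.8).

Threshold: power ≥ 0.80 is conventionally adequate.
Power ≈ 0.92 → the study is adequately powered (power ≥ 0.80).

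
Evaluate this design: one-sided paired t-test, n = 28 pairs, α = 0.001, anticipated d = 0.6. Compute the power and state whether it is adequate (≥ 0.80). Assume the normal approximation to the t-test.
Power ≈ 0.53; the study is underpowered (power < 0.80)

Power calculation (paired t-test, normal approximation):
z_β = d · √n - z_α
z_β = 0.6 · √28 - 3.090
z_β = 0.6 · 5.292 - 3.090
z_β = 0.085

Power = Φ(z_β) = Φ(0.085) ≈ 0.534

Effect size d = 0.6 is medium by Cohen's convention (0.2/0.5/0.8).

Threshold: power ≥ 0.80 is conventionally adequate.
Power ≈ 0.53 → the study is underpowered (power < 0.80).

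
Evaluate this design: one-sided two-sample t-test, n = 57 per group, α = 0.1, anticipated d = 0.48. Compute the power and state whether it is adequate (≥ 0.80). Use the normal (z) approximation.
Power ≈ 0.90; the study is adequately powered (power ≥ 0.80)

Power calculation (two-sample t-test, normal approximation):
z_β = d · √(n/2) - z_α
z_β = 0.48 · √(57/2) - 1.282
z_β = 0.48 · 5.339 - 1.282
z_β = 1.281

Power = Φ(z_β) = Φ(1.281) ≈ 0.900

Effect size d = 0.48 is small by Cohen's convention (0.2/0.5/0.8).

Threshold: power ≥ 0.80 is conventionally adequate.
Power ≈ 0.90 → the study is adequately powered (power ≥ 0.80).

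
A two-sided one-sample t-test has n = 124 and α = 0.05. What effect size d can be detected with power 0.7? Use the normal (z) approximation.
d ≈ 0.22

Minimum detectable effect (one-sample t-test, normal approximation):
d = (z_{α/2} + z_β) / √n
d = (1.960 + 0.524) / √124
d = 2.484 / 11.136
d ≈ 0.22

By Cohen's convention (0.2 small / 0.5 medium / 0.8 large): small effect.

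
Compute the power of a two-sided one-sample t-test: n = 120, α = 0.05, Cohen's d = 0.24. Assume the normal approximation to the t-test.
Power ≈ 0.75

Power calculation (one-sample t-test, normal approximation):
z_β = d · √n - z_{α/2}
z_β = 0.24 · √120 - 1.960
z_β = 0.24 · 10.954 - 1.960
z_β = 0.669

Power = Φ(z_β) = Φ(0.669) ≈ 0.748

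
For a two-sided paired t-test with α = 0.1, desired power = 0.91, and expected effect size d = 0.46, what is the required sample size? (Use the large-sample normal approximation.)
n = 43 pairs

Sample size formula (paired t-test, normal approximation):
n = ((z_{α/2} + z_β) / d)²

z_{α/2} = 1.645 (for α = 0.1, two-sided)
z_β = 1.341 (for power = 0.91)
d = 0.46

n = ((1.645 + 1.341) / 0.46)²
n = (6.491)²
n ≈ 42.13
Round up to the next whole number: n = 43 pairs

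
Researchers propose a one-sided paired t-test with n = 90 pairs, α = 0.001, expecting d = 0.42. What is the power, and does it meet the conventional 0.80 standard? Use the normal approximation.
Power ≈ 0.81; the study is adequately powered (power ≥ 0.80)

Power calculation (paired t-test, normal approximation):
z_β = d · √n - z_α
z_β = 0.42 · √90 - 3.090
z_β = 0.42 · 9.487 - 3.090
z_β = 0.894

Power = Φ(z_β) = Φ(0.894) ≈ 0.814

Effect size d = 0.42 is small by Cohen's convention (0.2/0.5/0.8).

Threshold: power ≥ 0.80 is conventionally adequate.
Power ≈ 0.81 → the study is adequately powered (power ≥ 0.80).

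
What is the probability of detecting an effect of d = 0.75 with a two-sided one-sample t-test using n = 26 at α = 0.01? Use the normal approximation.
Power ≈ 0.89

Power calculation (one-sample t-test, normal approximation):
z_β = d · √n - z_{α/2}
z_β = 0.75 · √26 - 2.576
z_β = 0.75 · 5.099 - 2.576
z_β = 1.248

Power = Φ(z_β) = Φ(1.248) ≈ 0.894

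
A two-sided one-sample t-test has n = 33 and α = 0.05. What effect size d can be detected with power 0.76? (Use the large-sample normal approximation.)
d ≈ 0.46

Minimum detectable effect (one-sample t-test, normal approximation):
d = (z_{α/2} + z_β) / √n
d = (1.960 + 0.706) / √33
d = 2.666 / 5.745
d ≈ 0.46

By Cohen's convention (0.2 small / 0.5 medium / 0.8 large): small effect.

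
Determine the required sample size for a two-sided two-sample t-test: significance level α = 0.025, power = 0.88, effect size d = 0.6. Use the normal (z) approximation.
n = 65 per group

Sample size formula (two-sample t-test, normal approximation):
n = 2 · ((z_{α/2} + z_β) / d)²

z_{α/2} = 2.241 (for α = 0.025, two-sided)
z_β = 1.175 (for power = 0.88)
d = 0.6

n = 2 · ((2.241 + 1.175) / 0.6)²
n = 2 · (5.693)²
n ≈ 64.82
Round up to the next whole number: n = 65 per group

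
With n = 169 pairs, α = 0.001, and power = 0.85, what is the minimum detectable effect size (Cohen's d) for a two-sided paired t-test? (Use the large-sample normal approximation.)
d ≈ 0.33

Minimum detectable effect (paired t-test, normal approximation):
d = (z_{α/2} + z_β) / √n
d = (3.291 + 1.036) / √169
d = 4.327 / 13.000
d ≈ 0.33

By Cohen's convention (0.2 small / 0.5 medium / 0.8 large): small effect.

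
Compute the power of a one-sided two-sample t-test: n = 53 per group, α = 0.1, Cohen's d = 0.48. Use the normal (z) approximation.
Power ≈ 0.88

Power calculation (two-sample t-test, normal approximation):
z_β = d · √(n/2) - z_α
z_β = 0.48 · √(53/2) - 1.282
z_β = 0.48 · 5.148 - 1.282
z_β = 1.189

Power = Φ(z_β) = Φ(1.189) ≈ 0.883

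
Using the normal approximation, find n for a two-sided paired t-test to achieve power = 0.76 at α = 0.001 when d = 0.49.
n = 67 pairs

Sample size formula (paired t-test, normal approximation):
n = ((z_{α/2} + z_β) / d)²

z_{α/2} = 3.291 (for α = 0.001, two-sided)
z_β = 0.706 (for power = 0.76)
d = 0.49

n = ((3.291 + 0.706) / 0.49)²
n = (8.157)²
n ≈ 66.54
Round up to the next whole number: n = 67 pairs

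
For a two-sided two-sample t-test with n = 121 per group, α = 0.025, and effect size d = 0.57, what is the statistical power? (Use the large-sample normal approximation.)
Power ≈ 0.99

Power calculation (two-sample t-test, normal approximation):
z_β = d · √(n/2) - z_{α/2}
z_β = 0.57 · √(121/2) - 2.241
z_β = 0.57 · 7.778 - 2.241
z_β = 2.192

Power = Φ(z_β) = Φ(2.192) ≈ 0.986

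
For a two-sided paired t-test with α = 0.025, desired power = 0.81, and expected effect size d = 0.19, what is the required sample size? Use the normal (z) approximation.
n = 270 pairs

Sample size formula (paired t-test, normal approximation):
n = ((z_{α/2} + z_β) / d)²

z_{α/2} = 2.241 (for α = 0.025, two-sided)
z_β = 0.878 (for power = 0.81)
d = 0.19

n = ((2.241 + 0.878) / 0.19)²
n = (16.416)²
n ≈ 269.49
Round up to the next whole number: n = 270 pairs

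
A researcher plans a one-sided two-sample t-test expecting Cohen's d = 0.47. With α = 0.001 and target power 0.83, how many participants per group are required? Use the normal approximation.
n = 149 per group

Sample size formula (two-sample t-test, normal approximation):
n = 2 · ((z_α + z_β) / d)²

z_α = 3.090 (for α = 0.001, one-sided)
z_β = 0.954 (for power = 0.83)
d = 0.47

n = 2 · ((3.090 + 0.954) / 0.47)²
n = 2 · (8.604)²
n ≈ 148.06
Round up to the next whole number: n = 149 per group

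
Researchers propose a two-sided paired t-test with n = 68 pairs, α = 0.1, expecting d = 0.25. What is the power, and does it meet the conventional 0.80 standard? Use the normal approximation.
Power ≈ 0.66; the study is underpowered (power < 0.80)

Power calculation (paired t-test, normal approximation):
z_β = d · √n - z_{α/2}
z_β = 0.25 · √68 - 1.645
z_β = 0.25 · 8.246 - 1.645
z_β = 0.417

Power = Φ(z_β) = Φ(0.417) ≈ 0.662

Effect size d = 0.25 is small by Cohen's convention (0.2/0.5/0.8).

Threshold: power ≥ 0.80 is conventionally adequate.
Power ≈ 0.66 → the study is underpowered (power < 0.80).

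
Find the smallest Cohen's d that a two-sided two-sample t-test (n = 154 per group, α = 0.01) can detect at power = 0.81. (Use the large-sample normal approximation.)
d ≈ 0.39

Minimum detectable effect (two-sample t-test, normal approximation):
d = (z_{α/2} + z_β) / √(n/2)
d = (2.576 + 0.878) / √(154/2)
d = 3.454 / 8.775
d ≈ 0.39

By Cohen's convention (0.2 small / 0.5 medium / 0.8 large): small effect.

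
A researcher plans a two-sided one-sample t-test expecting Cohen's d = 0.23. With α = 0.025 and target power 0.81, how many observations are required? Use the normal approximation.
n = 184

Sample size formula (one-sample t-test, normal approximation):
n = ((z_{α/2} + z_β) / d)²

z_{α/2} = 2.241 (for α = 0.025, two-sided)
z_β = 0.878 (for power = 0.81)
d = 0.23

n = ((2.241 + 0.878) / 0.23)²
n = (13.561)²
n ≈ 183.90
Round up to the next whole number: n = 184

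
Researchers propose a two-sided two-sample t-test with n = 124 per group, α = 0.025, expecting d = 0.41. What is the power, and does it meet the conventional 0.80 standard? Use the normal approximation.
Power ≈ 0.84; the study is adequately powered (power ≥ 0.80)

Power calculation (two-sample t-test, normal approximation):
z_β = d · √(n/2) - z_{α/2}
z_β = 0.41 · √(124/2) - 2.241
z_β = 0.41 · 7.874 - 2.241
z_β = 0.987

Power = Φ(z_β) = Φ(0.987) ≈ 0.838

Effect size d = 0.41 is small by Cohen's convention (0.2/0.5/0.8).

Threshold: power ≥ 0.80 is conventionally adequate.
Power ≈ 0.84 → the study is adequately powered (power ≥ 0.80).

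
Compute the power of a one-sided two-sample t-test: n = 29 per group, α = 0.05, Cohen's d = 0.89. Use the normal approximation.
Power ≈ 0.96

Power calculation (two-sample t-test, normal approximation):
z_β = d · √(n/2) - z_α
z_β = 0.89 · √(29/2) - 1.645
z_β = 0.89 · 3.808 - 1.645
z_β = 1.744

Power = Φ(z_β) = Φ(1.744) ≈ 0.959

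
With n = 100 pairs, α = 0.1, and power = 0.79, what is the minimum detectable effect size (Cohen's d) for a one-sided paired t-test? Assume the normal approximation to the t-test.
d ≈ 0.21

Minimum detectable effect (paired t-test, normal approximation):
d = (z_α + z_β) / √n
d = (1.282 + 0.806) / √100
d = 2.088 / 10.000
d ≈ 0.21

By Cohen's convention (0.2 small / 0.5 medium / 0.8 large): small effect.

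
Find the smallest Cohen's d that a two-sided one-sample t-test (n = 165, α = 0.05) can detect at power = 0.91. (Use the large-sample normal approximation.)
d ≈ 0.26

Minimum detectable effect (one-sample t-test, normal approximation):
d = (z_{α/2} + z_β) / √n
d = (1.960 + 1.341) / √165
d = 3.301 / 12.845
d ≈ 0.26

By Cohen's convention (0.2 small / 0.5 medium / 0.8 large): small effect.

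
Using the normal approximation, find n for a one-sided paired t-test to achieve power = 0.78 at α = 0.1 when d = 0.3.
n = 47 pairs

Sample size formula (paired t-test, normal approximation):
n = ((z_α + z_β) / d)²

z_α = 1.282 (for α = 0.1, one-sided)
z_β = 0.772 (for power = 0.78)
d = 0.3

n = ((1.282 + 0.772) / 0.3)²
n = (6.847)²
n ≈ 46.88
Round up to the next whole number: n = 47 pairs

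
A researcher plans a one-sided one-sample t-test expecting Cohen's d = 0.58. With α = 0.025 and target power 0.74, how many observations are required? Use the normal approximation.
n = 21

Sample size formula (one-sample t-test, normal approximation):
n = ((z_α + z_β) / d)²

z_α = 1.960 (for α = 0.025, one-sided)
z_β = 0.643 (for power = 0.74)
d = 0.58

n = ((1.960 + 0.643) / 0.58)²
n = (4.488)²
n ≈ 20.14
Round up to the next whole number: n = 21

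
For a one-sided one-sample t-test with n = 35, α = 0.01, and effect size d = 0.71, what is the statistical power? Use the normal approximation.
Power ≈ 0.97

Power calculation (one-sample t-test, normal approximation):
z_β = d · √n - z_α
z_β = 0.71 · √35 - 2.326
z_β = 0.71 · 5.916 - 2.326
z_β = 1.874

Power = Φ(z_β) = Φ(1.874) ≈ 0.970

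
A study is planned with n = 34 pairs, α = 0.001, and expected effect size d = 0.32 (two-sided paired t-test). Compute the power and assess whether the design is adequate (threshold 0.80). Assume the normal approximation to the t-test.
Power ≈ 0.08; the study is underpowered (power < 0.80)

Power calculation (paired t-test, normal approximation):
z_β = d · √n - z_{α/2}
z_β = 0.32 · √34 - 3.291
z_β = 0.32 · 5.831 - 3.291
z_β = -1.425

Power = Φ(z_β) = Φ(-1.425) ≈ 0.077

Effect size d = 0.32 is small by Cohen's convention (0.2/0.5/0.8).

Threshold: power ≥ 0.80 is conventionally adequate.
Power ≈ 0.08 → the study is underpowered (power < 0.80).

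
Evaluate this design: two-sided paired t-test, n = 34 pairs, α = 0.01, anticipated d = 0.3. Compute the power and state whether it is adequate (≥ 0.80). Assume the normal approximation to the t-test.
Power ≈ 0.20; the study is underpowered (power < 0.80)

Power calculation (paired t-test, normal approximation):
z_β = d · √n - z_{α/2}
z_β = 0.3 · √34 - 2.576
z_β = 0.3 · 5.831 - 2.576
z_β = -0.827

Power = Φ(z_β) = Φ(-0.827) ≈ 0.204

Effect size d = 0.3 is small by Cohen's convention (0.2/0.5/0.8).

Threshold: power ≥ 0.80 is conventionally adequate.
Power ≈ 0.20 → the study is underpowered (power < 0.80).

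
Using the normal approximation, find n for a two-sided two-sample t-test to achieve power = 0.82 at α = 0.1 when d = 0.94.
n = 15 per group

Sample size formula (two-sample t-test, normal approximation):
n = 2 · ((z_{α/2} + z_β) / d)²

z_{α/2} = 1.645 (for α = 0.1, two-sided)
z_β = 0.915 (for power = 0.82)
d = 0.94

n = 2 · ((1.645 + 0.915) / 0.94)²
n = 2 · (2.723)²
n ≈ 14.83
Round up to the next whole number: n = 15 per group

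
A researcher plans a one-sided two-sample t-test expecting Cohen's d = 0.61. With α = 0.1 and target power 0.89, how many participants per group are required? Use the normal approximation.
n = 34 per group

Sample size formula (two-sample t-test, normal approximation):
n = 2 · ((z_α + z_β) / d)²

z_α = 1.282 (for α = 0.1, one-sided)
z_β = 1.227 (for power = 0.89)
d = 0.61

n = 2 · ((1.282 + 1.227) / 0.61)²
n = 2 · (4.113)²
n ≈ 33.83
Round up to the next whole number: n = 34 per group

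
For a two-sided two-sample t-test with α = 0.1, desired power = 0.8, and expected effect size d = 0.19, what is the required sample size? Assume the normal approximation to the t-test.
n = 343 per group

Sample size formula (two-sample t-test, normal approximation):
n = 2 · ((z_{α/2} + z_β) / d)²

z_{α/2} = 1.645 (for α = 0.1, two-sided)
z_β = 0.842 (for power = 0.8)
d = 0.19

n = 2 · ((1.645 + 0.842) / 0.19)²
n = 2 · (13.089)²
n ≈ 342.64
Round up to the next whole number: n = 343 per group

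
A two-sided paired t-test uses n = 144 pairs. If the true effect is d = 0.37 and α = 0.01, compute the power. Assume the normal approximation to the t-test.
Power ≈ 0.97

Power calculation (paired t-test, normal approximation):
z_β = d · √n - z_{α/2}
z_β = 0.37 · √144 - 2.576
z_β = 0.37 · 12.000 - 2.576
z_β = 1.864

Power = Φ(z_β) = Φ(1.864) ≈ 0.969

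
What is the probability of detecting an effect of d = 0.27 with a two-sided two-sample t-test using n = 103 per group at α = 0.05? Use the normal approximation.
Power ≈ 0.49

Power calculation (two-sample t-test, normal approximation):
z_β = d · √(n/2) - z_{α/2}
z_β = 0.27 · √(103/2) - 1.960
z_β = 0.27 · 7.176 - 1.960
z_β = -0.022

Power = Φ(z_β) = Φ(-0.022) ≈ 0.491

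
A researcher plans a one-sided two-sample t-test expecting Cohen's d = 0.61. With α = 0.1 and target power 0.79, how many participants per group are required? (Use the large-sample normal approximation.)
n = 24 per group

Sample size formula (two-sample t-test, normal approximation):
n = 2 · ((z_α + z_β) / d)²

z_α = 1.282 (for α = 0.1, one-sided)
z_β = 0.806 (for power = 0.79)
d = 0.61

n = 2 · ((1.282 + 0.806) / 0.61)²
n = 2 · (3.423)²
n ≈ 23.43
Round up to the next whole number: n = 24 per group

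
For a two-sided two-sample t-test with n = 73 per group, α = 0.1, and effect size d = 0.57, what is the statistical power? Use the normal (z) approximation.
Power ≈ 0.96

Power calculation (two-sample t-test, normal approximation):
z_β = d · √(n/2) - z_{α/2}
z_β = 0.57 · √(73/2) - 1.645
z_β = 0.57 · 6.042 - 1.645
z_β = 1.799

Power = Φ(z_β) = Φ(1.799) ≈ 0.964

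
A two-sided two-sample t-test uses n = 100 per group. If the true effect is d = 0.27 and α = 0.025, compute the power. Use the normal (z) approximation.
Power ≈ 0.37

Power calculation (two-sample t-test, normal approximation):
z_β = d · √(n/2) - z_{α/2}
z_β = 0.27 · √(100/2) - 2.241
z_β = 0.27 · 7.071 - 2.241
z_β = -0.332

Power = Φ(z_β) = Φ(-0.332) ≈ 0.370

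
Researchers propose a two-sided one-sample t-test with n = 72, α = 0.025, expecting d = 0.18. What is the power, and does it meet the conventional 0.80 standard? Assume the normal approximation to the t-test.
Power ≈ 0.24; the study is underpowered (power < 0.80)

Power calculation (one-sample t-test, normal approximation):
z_β = d · √n - z_{α/2}
z_β = 0.18 · √72 - 2.241
z_β = 0.18 · 8.485 - 2.241
z_β = -0.714

Power = Φ(z_β) = Φ(-0.714) ≈ 0.238

Effect size d = 0.18 is very small by Cohen's convention (0.2/0.5/0.8).

Threshold: power ≥ 0.80 is conventionally adequate.
Power ≈ 0.24 → the study is underpowered (power < 0.80).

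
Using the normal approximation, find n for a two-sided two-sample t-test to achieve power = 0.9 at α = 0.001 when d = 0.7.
n = 86 per group

Sample size formula (two-sample t-test, normal approximation):
n = 2 · ((z_{α/2} + z_β) / d)²

z_{α/2} = 3.291 (for α = 0.001, two-sided)
z_β = 1.282 (for power = 0.9)
d = 0.7

n = 2 · ((3.291 + 1.282) / 0.7)²
n = 2 · (6.533)²
n ≈ 85.36
Round up to the next whole number: n = 86 per group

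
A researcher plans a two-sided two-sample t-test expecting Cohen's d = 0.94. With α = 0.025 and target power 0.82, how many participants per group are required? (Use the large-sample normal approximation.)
n = 23 per group

Sample size formula (two-sample t-test, normal approximation):
n = 2 · ((z_{α/2} + z_β) / d)²

z_{α/2} = 2.241 (for α = 0.025, two-sided)
z_β = 0.915 (for power = 0.82)
d = 0.94

n = 2 · ((2.241 + 0.915) / 0.94)²
n = 2 · (3.357)²
n ≈ 22.54
Round up to the next whole number: n = 23 per group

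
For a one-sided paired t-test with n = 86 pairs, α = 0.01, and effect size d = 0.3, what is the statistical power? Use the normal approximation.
Power ≈ 0.68

Power calculation (paired t-test, normal approximation):
z_β = d · √n - z_α
z_β = 0.3 · √86 - 2.326
z_β = 0.3 · 9.274 - 2.326
z_β = 0.456

Power = Φ(z_β) = Φ(0.456) ≈ 0.676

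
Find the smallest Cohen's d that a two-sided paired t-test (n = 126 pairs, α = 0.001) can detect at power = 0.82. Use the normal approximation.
d ≈ 0.37

Minimum detectable effect (paired t-test, normal approximation):
d = (z_{α/2} + z_β) / √n
d = (3.291 + 0.915) / √126
d = 4.206 / 11.225
d ≈ 0.37

By Cohen's convention (0.2 small / 0.5 medium / 0.8 large): small effect.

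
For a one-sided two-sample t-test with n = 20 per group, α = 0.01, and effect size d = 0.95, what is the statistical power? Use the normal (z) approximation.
Power ≈ 0.75

Power calculation (two-sample t-test, normal approximation):
z_β = d · √(n/2) - z_α
z_β = 0.95 · √(20/2) - 2.326
z_β = 0.95 · 3.162 - 2.326
z_β = 0.678

Power = Φ(z_β) = Φ(0.678) ≈ 0.751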